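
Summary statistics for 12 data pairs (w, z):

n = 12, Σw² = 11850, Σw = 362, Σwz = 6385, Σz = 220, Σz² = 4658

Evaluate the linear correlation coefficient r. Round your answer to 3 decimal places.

r = (nΣwz − ΣwΣz) / √[(nΣw² − (Σw)²)(nΣz² − (Σz)²)]
Numerator: 12×6385 − 362×220 = -3020
Denominator: √[(142200 − 131044)(55896 − 48400)] = √[11156 × 7496] = 9144.6911
r = -3020 / 9144.6911 ≈ -0.330

-0.330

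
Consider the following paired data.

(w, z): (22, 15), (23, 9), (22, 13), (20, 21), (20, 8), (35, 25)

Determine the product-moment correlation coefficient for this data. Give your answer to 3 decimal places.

n = 6, Σw = 142, Σz = 91, Σw² = 3522, Σz² = 1605, Σwz = 2278
nΣwz − ΣwΣz = 13668 − 12922 = 746
nΣw² − (Σw)² = 21132 − 20164 = 968; nΣz² − (Σz)² = 9630 − 8281 = 1349
r = 746 / √(968 × 1349) = 746 / 1142.7301 ≈ 0.653

0.653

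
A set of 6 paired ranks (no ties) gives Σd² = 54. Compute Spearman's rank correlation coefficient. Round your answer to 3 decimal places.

-0.543

ρ = 1 − 6Σd² / [n(n²−1)] = 1 − 6×54 / (6×35)
  = 1 − 324/210 = 1 − 1.5429 ≈ -0.543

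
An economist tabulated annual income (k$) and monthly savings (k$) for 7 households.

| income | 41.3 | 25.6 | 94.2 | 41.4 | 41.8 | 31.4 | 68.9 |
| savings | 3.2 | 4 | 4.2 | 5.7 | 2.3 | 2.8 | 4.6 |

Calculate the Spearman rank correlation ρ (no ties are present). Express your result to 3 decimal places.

Rank income: 3, 1, 7, 4, 5, 2, 6
Rank savings: 3, 4, 5, 7, 1, 2, 6
d = rank(income) − rank(savings): 0, -3, 2, -3, 4, 0, 0; Σd² = 38
ρ = 1 − 6Σd² / [n(n²−1)] = 1 − 6×38 / (7×48) = 1 − 228/336 ≈ 0.321

0.321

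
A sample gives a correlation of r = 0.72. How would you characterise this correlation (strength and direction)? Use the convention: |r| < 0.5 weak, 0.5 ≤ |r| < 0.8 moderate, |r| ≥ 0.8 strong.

r = 0.72 > 0 so the relationship is positive.
|r| = 0.72, which falls in the moderate range.

moderate positive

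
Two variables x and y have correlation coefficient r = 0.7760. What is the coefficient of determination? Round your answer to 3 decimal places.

0.602

r² = (0.7760)² = 0.602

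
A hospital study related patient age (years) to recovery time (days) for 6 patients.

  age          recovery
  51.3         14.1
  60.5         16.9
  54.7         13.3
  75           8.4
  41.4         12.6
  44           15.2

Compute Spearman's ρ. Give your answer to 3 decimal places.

Rank age: 3, 5, 4, 6, 1, 2
Rank recovery: 4, 6, 3, 1, 2, 5
d = rank(age) − rank(recovery): -1, -1, 1, 5, -1, -3; Σd² = 38
ρ = 1 − 6Σd² / [n(n²−1)] = 1 − 6×38 / (6×35) = 1 − 228/210 ≈ -0.086

-0.086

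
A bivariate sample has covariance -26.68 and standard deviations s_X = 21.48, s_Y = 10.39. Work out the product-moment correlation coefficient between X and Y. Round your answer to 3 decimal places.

r = Cov(X,Y) / (s_X · s_Y) = -26.68 / (21.48 × 10.39)
  = -26.68 / 223.1772 ≈ -0.120

-0.120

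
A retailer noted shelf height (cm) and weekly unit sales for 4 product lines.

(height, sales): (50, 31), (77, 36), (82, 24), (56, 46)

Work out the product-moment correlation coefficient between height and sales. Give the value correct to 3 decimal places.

-0.485

n = 4, Σx = 265, Σy = 137, Σx² = 18289, Σy² = 4949, Σxy = 8866
nΣxy − ΣxΣy = 35464 − 36305 = -841
nΣx² − (Σx)² = 73156 − 70225 = 2931; nΣy² − (Σy)² = 19796 − 18769 = 1027
r = -841 / √(2931 × 1027) = -841 / 1734.9746 ≈ -0.485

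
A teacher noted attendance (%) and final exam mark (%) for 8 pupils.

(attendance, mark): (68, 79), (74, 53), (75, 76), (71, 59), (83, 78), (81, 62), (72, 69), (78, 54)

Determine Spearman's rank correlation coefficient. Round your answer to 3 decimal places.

Rank attendance: 1, 4, 5, 2, 8, 7, 3, 6
Rank mark: 8, 1, 6, 3, 7, 4, 5, 2
d = rank(attendance) − rank(mark): -7, 3, -1, -1, 1, 3, -2, 4; Σd² = 90
ρ = 1 − 6Σd² / [n(n²−1)] = 1 − 6×90 / (8×63) = 1 − 540/504 ≈ -0.071

-0.071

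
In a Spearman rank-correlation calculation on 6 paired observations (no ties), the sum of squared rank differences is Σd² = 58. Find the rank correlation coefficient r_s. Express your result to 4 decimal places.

ρ = 1 − 6Σd² / [n(n²−1)] = 1 − 6×58 / (6×35)
  = 1 − 348/210 = 1 − 1.65714 ≈ -0.6571

-0.6571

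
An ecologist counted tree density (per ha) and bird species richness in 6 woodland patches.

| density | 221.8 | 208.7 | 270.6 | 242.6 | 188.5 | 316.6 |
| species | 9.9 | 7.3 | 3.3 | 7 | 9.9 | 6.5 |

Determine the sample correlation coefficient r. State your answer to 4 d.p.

n = 6, Σx = 1448.8, Σy = 43.9, Σx² = 360597.86, Σy² = 351.45, Σxy = 10234.56
nΣxy − ΣxΣy = 61407.36 − 63602.32 = -2194.96
nΣx² − (Σx)² = 2163587.16 − 2099021.44 = 64565.72; nΣy² − (Σy)² = 2108.7 − 1927.21 = 181.49
r = -2194.96 / √(64565.72 × 181.49) = -2194.96 / 3423.1612 ≈ -0.6412

-0.6412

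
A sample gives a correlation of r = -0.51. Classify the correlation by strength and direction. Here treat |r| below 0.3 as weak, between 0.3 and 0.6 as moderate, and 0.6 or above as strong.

r = -0.51 < 0 so the relationship is negative.
|r| = 0.51, which falls in the moderate range.

moderate negative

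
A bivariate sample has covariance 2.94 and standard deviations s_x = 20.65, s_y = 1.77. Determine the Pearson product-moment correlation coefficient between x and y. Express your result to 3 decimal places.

0.080

r = Cov(x,y) / (s_x · s_y) = 2.94 / (20.65 × 1.77)
  = 2.94 / 36.5505 ≈ 0.080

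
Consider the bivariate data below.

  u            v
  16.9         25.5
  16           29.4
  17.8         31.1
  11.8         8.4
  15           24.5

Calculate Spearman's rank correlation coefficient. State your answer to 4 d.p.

Rank u: 4, 3, 5, 1, 2
Rank v: 3, 4, 5, 1, 2
d = rank(u) − rank(v): 1, -1, 0, 0, 0; Σd² = 2
ρ = 1 − 6Σd² / [n(n²−1)] = 1 − 6×2 / (5×24) = 1 − 12/120 ≈ 0.9000

0.9000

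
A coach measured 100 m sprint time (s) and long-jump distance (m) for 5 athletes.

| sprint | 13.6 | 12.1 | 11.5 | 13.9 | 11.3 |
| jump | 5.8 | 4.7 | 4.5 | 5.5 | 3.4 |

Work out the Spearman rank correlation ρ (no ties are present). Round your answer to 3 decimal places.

0.900

Rank sprint: 4, 3, 2, 5, 1
Rank jump: 5, 3, 2, 4, 1
d = rank(sprint) − rank(jump): -1, 0, 0, 1, 0; Σd² = 2
ρ = 1 − 6Σd² / [n(n²−1)] = 1 − 6×2 / (5×24) = 1 − 12/120 ≈ 0.900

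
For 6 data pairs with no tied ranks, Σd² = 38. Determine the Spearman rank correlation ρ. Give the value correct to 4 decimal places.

ρ = 1 − 6Σd² / [n(n²−1)] = 1 − 6×38 / (6×35)
  = 1 − 228/210 = 1 − 1.08571 ≈ -0.0857

-0.0857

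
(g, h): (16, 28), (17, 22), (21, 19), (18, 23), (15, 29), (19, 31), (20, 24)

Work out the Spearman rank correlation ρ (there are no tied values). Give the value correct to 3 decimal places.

-0.429

Rank g: 2, 3, 7, 4, 1, 5, 6
Rank h: 5, 2, 1, 3, 6, 7, 4
d = rank(g) − rank(h): -3, 1, 6, 1, -5, -2, 2; Σd² = 80
ρ = 1 − 6Σd² / [n(n²−1)] = 1 − 6×80 / (7×48) = 1 − 480/336 ≈ -0.429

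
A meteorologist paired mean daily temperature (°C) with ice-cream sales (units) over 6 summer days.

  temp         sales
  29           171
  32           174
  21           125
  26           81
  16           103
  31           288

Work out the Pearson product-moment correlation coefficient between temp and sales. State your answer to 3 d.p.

0.649

n = 6, Σx = 155, Σy = 942, Σx² = 4199, Σy² = 175256, Σxy = 25834
nΣxy − ΣxΣy = 155004 − 146010 = 8994
nΣx² − (Σx)² = 25194 − 24025 = 1169; nΣy² − (Σy)² = 1051536 − 887364 = 164172
r = 8994 / √(1169 × 164172) = 8994 / 13853.4136 ≈ 0.649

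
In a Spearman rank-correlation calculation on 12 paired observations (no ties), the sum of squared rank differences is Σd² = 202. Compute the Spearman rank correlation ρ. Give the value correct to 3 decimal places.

0.294

ρ = 1 − 6Σd² / [n(n²−1)] = 1 − 6×202 / (12×143)
  = 1 − 1212/1716 = 1 − 0.7063 ≈ 0.294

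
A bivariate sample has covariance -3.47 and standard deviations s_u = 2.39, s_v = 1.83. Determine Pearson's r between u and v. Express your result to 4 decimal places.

-0.7934

r = Cov(u,v) / (s_u · s_v) = -3.47 / (2.39 × 1.83)
  = -3.47 / 4.3737 ≈ -0.7934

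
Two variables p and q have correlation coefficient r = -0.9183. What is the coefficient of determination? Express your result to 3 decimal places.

0.843

r² = (-0.9183)² = 0.843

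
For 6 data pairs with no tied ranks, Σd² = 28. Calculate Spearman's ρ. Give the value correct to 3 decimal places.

ρ = 1 − 6Σd² / [n(n²−1)] = 1 − 6×28 / (6×35)
  = 1 − 168/210 = 1 − 0.8000 ≈ 0.200

0.200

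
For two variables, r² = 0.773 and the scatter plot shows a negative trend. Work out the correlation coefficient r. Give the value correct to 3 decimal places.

-0.879

|r| = √0.773 = 0.879
The association is negative, so r = −0.879.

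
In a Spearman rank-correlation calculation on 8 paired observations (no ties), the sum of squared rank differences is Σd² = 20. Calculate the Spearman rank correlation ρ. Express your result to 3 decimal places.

0.762

ρ = 1 − 6Σd² / [n(n²−1)] = 1 − 6×20 / (8×63)
  = 1 − 120/504 = 1 − 0.2381 ≈ 0.762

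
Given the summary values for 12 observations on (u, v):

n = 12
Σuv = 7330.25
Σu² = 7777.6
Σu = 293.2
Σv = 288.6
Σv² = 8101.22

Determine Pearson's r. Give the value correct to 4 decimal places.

0.3304

r = (nΣuv − ΣuΣv) / √[(nΣu² − (Σu)²)(nΣv² − (Σv)²)]
Numerator: 12×7330.25 − 293.2×288.6 = 3345.48
Denominator: √[(93331.2 − 85966.24)(97214.64 − 83289.96)] = √[7364.96 × 13924.68] = 10126.9300
r = 3345.48 / 10126.9300 ≈ 0.3304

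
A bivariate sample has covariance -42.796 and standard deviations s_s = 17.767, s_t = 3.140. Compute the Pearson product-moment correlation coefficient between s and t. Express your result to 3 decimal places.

-0.767

r = Cov(s,t) / (s_s · s_t) = -42.796 / (17.767 × 3.140)
  = -42.796 / 55.7884 ≈ -0.767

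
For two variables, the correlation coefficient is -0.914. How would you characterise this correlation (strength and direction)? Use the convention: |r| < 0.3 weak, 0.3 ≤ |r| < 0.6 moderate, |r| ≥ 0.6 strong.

r = -0.914 < 0 so the relationship is negative.
|r| = 0.914, which falls in the strong range.

strong negative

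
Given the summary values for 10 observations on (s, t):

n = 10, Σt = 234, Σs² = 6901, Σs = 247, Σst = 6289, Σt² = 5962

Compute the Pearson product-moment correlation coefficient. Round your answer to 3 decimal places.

r = (nΣst − ΣsΣt) / √[(nΣs² − (Σs)²)(nΣt² − (Σt)²)]
Numerator: 10×6289 − 247×234 = 5092
Denominator: √[(69010 − 61009)(59620 − 54756)] = √[8001 × 4864] = 6238.3382
r = 5092 / 6238.3382 ≈ 0.816

0.816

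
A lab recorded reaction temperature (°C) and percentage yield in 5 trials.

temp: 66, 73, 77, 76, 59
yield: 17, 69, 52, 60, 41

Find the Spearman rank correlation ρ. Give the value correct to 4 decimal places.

Rank temp: 2, 3, 5, 4, 1
Rank yield: 1, 5, 3, 4, 2
d = rank(temp) − rank(yield): 1, -2, 2, 0, -1; Σd² = 10
ρ = 1 − 6Σd² / [n(n²−1)] = 1 − 6×10 / (5×24) = 1 − 60/120 ≈ 0.5000

0.5000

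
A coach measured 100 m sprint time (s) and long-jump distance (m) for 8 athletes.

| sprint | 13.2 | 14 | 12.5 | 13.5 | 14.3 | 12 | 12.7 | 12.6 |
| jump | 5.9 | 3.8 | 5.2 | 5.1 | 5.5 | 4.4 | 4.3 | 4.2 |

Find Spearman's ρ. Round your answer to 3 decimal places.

0.119

Rank sprint: 5, 7, 2, 6, 8, 1, 4, 3
Rank jump: 8, 1, 6, 5, 7, 4, 3, 2
d = rank(sprint) − rank(jump): -3, 6, -4, 1, 1, -3, 1, 1; Σd² = 74
ρ = 1 − 6Σd² / [n(n²−1)] = 1 − 6×74 / (8×63) = 1 − 444/504 ≈ 0.119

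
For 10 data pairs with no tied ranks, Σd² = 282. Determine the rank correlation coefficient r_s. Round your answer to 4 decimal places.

ρ = 1 − 6Σd² / [n(n²−1)] = 1 − 6×282 / (10×99)
  = 1 − 1692/990 = 1 − 1.70909 ≈ -0.7091

-0.7091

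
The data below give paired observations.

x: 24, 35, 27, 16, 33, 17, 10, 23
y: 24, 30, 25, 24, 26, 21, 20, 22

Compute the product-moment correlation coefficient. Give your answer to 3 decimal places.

0.874

n = 8, Σx = 185, Σy = 192, Σx² = 4793, Σy² = 4678, Σxy = 4606
nΣxy − ΣxΣy = 36848 − 35520 = 1328
nΣx² − (Σx)² = 38344 − 34225 = 4119; nΣy² − (Σy)² = 37424 − 36864 = 560
r = 1328 / √(4119 × 560) = 1328 / 1518.7627 ≈ 0.874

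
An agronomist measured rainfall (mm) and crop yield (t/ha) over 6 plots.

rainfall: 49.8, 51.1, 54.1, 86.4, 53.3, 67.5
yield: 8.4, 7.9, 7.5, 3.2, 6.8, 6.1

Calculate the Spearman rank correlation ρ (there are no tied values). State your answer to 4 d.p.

-0.9429

Rank rainfall: 1, 2, 4, 6, 3, 5
Rank yield: 6, 5, 4, 1, 3, 2
d = rank(rainfall) − rank(yield): -5, -3, 0, 5, 0, 3; Σd² = 68
ρ = 1 − 6Σd² / [n(n²−1)] = 1 − 6×68 / (6×35) = 1 − 408/210 ≈ -0.9429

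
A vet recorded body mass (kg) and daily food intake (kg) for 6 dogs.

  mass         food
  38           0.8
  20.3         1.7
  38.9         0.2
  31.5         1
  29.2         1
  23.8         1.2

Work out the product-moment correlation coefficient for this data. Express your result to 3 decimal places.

n = 6, Σx = 181.7, Σy = 5.9, Σx² = 5780.63, Σy² = 7.01, Σxy = 161.95
nΣxy − ΣxΣy = 971.7 − 1072.03 = -100.33
nΣx² − (Σx)² = 34683.78 − 33014.89 = 1668.89; nΣy² − (Σy)² = 42.06 − 34.81 = 7.25
r = -100.33 / √(1668.89 × 7.25) = -100.33 / 109.9975 ≈ -0.912

-0.912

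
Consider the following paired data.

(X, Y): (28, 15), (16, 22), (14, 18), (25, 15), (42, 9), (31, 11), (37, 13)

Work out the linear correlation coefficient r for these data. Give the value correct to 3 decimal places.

n = 7, ΣX = 193, ΣY = 103, ΣX² = 5955, ΣY² = 1629, ΣXY = 2599
nΣXY − ΣXΣY = 18193 − 19879 = -1686
nΣX² − (ΣX)² = 41685 − 37249 = 4436; nΣY² − (ΣY)² = 11403 − 10609 = 794
r = -1686 / √(4436 × 794) = -1686 / 1876.7483 ≈ -0.898

-0.898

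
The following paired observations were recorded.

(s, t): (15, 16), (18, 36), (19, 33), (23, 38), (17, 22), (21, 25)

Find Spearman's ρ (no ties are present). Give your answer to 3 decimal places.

Rank s: 1, 3, 4, 6, 2, 5
Rank t: 1, 5, 4, 6, 2, 3
d = rank(s) − rank(t): 0, -2, 0, 0, 0, 2; Σd² = 8
ρ = 1 − 6Σd² / [n(n²−1)] = 1 − 6×8 / (6×35) = 1 − 48/210 ≈ 0.771

0.771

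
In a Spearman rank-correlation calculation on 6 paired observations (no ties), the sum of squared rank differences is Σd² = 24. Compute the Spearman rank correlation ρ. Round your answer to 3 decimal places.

ρ = 1 − 6Σd² / [n(n²−1)] = 1 − 6×24 / (6×35)
  = 1 − 144/210 = 1 − 0.6857 ≈ 0.314

0.314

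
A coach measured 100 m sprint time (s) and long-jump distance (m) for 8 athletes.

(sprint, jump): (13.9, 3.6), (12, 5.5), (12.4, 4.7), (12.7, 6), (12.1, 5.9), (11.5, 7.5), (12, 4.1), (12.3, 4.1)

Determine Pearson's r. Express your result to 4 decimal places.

n = 8, Σx = 98.9, Σy = 41.4, Σx² = 1226.21, Σy² = 225.98, Σxy = 507.79
nΣxy − ΣxΣy = 4062.32 − 4094.46 = -32.14
nΣx² − (Σx)² = 9809.68 − 9781.21 = 28.47; nΣy² − (Σy)² = 1807.84 − 1713.96 = 93.88
r = -32.14 / √(28.47 × 93.88) = -32.14 / 51.6988 ≈ -0.6217

-0.6217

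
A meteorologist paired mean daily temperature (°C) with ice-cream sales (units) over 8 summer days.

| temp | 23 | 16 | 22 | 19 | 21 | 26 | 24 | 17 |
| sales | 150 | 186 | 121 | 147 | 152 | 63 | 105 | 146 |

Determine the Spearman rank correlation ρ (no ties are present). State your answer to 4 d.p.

-0.7143

Rank temp: 6, 1, 5, 3, 4, 8, 7, 2
Rank sales: 6, 8, 3, 5, 7, 1, 2, 4
d = rank(temp) − rank(sales): 0, -7, 2, -2, -3, 7, 5, -2; Σd² = 144
ρ = 1 − 6Σd² / [n(n²−1)] = 1 − 6×144 / (8×63) = 1 − 864/504 ≈ -0.7143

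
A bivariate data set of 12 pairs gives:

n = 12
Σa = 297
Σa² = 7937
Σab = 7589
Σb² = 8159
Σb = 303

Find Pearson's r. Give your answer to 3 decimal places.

0.164

r = (nΣab − ΣaΣb) / √[(nΣa² − (Σa)²)(nΣb² − (Σb)²)]
Numerator: 12×7589 − 297×303 = 1077
Denominator: √[(95244 − 88209)(97908 − 91809)] = √[7035 × 6099] = 6550.3027
r = 1077 / 6550.3027 ≈ 0.164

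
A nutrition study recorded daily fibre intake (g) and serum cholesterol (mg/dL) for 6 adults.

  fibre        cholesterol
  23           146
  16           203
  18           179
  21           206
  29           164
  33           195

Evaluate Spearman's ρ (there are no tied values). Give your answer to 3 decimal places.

-0.371

Rank fibre: 4, 1, 2, 3, 5, 6
Rank cholesterol: 1, 5, 3, 6, 2, 4
d = rank(fibre) − rank(cholesterol): 3, -4, -1, -3, 3, 2; Σd² = 48
ρ = 1 − 6Σd² / [n(n²−1)] = 1 − 6×48 / (6×35) = 1 − 288/210 ≈ -0.371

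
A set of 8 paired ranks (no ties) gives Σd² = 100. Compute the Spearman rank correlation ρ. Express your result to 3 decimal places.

-0.190

ρ = 1 − 6Σd² / [n(n²−1)] = 1 − 6×100 / (8×63)
  = 1 − 600/504 = 1 − 1.1905 ≈ -0.190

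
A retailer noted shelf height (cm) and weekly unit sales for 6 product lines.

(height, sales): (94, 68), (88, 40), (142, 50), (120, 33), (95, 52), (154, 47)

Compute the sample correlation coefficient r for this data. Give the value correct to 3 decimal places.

-0.209

n = 6, Σx = 693, Σy = 290, Σx² = 83885, Σy² = 14726, Σxy = 33150
nΣxy − ΣxΣy = 198900 − 200970 = -2070
nΣx² − (Σx)² = 503310 − 480249 = 23061; nΣy² − (Σy)² = 88356 − 84100 = 4256
r = -2070 / √(23061 × 4256) = -2070 / 9906.9479 ≈ -0.209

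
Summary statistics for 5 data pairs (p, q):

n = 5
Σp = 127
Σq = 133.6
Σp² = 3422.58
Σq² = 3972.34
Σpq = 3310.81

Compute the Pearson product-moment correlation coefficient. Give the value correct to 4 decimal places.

-0.2936

r = (nΣpq − ΣpΣq) / √[(nΣp² − (Σp)²)(nΣq² − (Σq)²)]
Numerator: 5×3310.81 − 127×133.6 = -413.15
Denominator: √[(17112.9 − 16129)(19861.7 − 17848.96)] = √[983.9 × 2012.74] = 1407.2437
r = -413.15 / 1407.2437 ≈ -0.2936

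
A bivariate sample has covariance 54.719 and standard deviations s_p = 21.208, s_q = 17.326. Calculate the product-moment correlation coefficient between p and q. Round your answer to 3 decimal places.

0.149

r = Cov(p,q) / (s_p · s_q) = 54.719 / (21.208 × 17.326)
  = 54.719 / 367.4498 ≈ 0.149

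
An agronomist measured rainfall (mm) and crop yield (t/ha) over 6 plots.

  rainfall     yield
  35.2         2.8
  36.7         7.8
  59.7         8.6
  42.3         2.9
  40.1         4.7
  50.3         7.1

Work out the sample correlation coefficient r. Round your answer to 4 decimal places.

n = 6, Σx = 264.3, Σy = 33.9, Σx² = 12077.41, Σy² = 223.55, Σxy = 1566.51
nΣxy − ΣxΣy = 9399.06 − 8959.77 = 439.29
nΣx² − (Σx)² = 72464.46 − 69854.49 = 2609.97; nΣy² − (Σy)² = 1341.3 − 1149.21 = 192.09
r = 439.29 / √(2609.97 × 192.09) = 439.29 / 708.0601 ≈ 0.6204

0.6204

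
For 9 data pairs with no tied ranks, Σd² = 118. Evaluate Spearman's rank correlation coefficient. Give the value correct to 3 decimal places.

0.017

ρ = 1 − 6Σd² / [n(n²−1)] = 1 − 6×118 / (9×80)
  = 1 − 708/720 = 1 − 0.9833 ≈ 0.017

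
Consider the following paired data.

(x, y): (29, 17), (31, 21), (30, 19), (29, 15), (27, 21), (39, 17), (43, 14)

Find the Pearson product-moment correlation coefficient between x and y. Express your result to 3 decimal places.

-0.584

n = 7, Σx = 228, Σy = 124, Σx² = 7642, Σy² = 2242, Σxy = 3981
nΣxy − ΣxΣy = 27867 − 28272 = -405
nΣx² − (Σx)² = 53494 − 51984 = 1510; nΣy² − (Σy)² = 15694 − 15376 = 318
r = -405 / √(1510 × 318) = -405 / 692.9502 ≈ -0.584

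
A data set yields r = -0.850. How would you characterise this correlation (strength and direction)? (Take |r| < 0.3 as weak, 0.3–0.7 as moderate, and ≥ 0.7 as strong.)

strong negative

r = -0.850 < 0 so the relationship is negative.
|r| = 0.850, which falls in the strong range.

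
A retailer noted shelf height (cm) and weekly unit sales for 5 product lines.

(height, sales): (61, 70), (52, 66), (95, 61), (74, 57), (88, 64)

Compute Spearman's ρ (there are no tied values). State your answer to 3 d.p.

-0.600

Rank height: 2, 1, 5, 3, 4
Rank sales: 5, 4, 2, 1, 3
d = rank(height) − rank(sales): -3, -3, 3, 2, 1; Σd² = 32
ρ = 1 − 6Σd² / [n(n²−1)] = 1 − 6×32 / (5×24) = 1 − 192/120 ≈ -0.600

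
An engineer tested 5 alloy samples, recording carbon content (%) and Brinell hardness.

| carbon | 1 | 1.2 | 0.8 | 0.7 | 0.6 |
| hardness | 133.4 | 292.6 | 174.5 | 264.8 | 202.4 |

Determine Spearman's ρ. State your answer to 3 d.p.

Rank carbon: 4, 5, 3, 2, 1
Rank hardness: 1, 5, 2, 4, 3
d = rank(carbon) − rank(hardness): 3, 0, 1, -2, -2; Σd² = 18
ρ = 1 − 6Σd² / [n(n²−1)] = 1 − 6×18 / (5×24) = 1 − 108/120 ≈ 0.100

0.100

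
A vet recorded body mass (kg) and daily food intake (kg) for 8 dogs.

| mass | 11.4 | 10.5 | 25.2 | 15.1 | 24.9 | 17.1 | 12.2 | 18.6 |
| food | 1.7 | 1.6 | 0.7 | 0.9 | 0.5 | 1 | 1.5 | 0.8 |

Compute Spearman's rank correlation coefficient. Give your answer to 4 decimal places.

-0.9286

Rank mass: 2, 1, 8, 4, 7, 5, 3, 6
Rank food: 8, 7, 2, 4, 1, 5, 6, 3
d = rank(mass) − rank(food): -6, -6, 6, 0, 6, 0, -3, 3; Σd² = 162
ρ = 1 − 6Σd² / [n(n²−1)] = 1 − 6×162 / (8×63) = 1 − 972/504 ≈ -0.9286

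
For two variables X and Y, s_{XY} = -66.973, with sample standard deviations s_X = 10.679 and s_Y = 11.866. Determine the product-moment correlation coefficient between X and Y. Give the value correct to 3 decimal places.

-0.529

r = Cov(X,Y) / (s_X · s_Y) = -66.973 / (10.679 × 11.866)
  = -66.973 / 126.7170 ≈ -0.529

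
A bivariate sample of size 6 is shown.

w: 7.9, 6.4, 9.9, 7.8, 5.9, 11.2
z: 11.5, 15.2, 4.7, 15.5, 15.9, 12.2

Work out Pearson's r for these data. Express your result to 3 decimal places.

-0.644

n = 6, Σw = 49.1, Σz = 75, Σw² = 422.47, Σz² = 1027.28, Σwz = 586.01
nΣwz − ΣwΣz = 3516.06 − 3682.5 = -166.44
nΣw² − (Σw)² = 2534.82 − 2410.81 = 124.01; nΣz² − (Σz)² = 6163.68 − 5625 = 538.68
r = -166.44 / √(124.01 × 538.68) = -166.44 / 258.4603 ≈ -0.644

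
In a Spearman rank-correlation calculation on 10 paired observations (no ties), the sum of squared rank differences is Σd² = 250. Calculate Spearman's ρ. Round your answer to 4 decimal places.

-0.5152

ρ = 1 − 6Σd² / [n(n²−1)] = 1 − 6×250 / (10×99)
  = 1 − 1500/990 = 1 − 1.51515 ≈ -0.5152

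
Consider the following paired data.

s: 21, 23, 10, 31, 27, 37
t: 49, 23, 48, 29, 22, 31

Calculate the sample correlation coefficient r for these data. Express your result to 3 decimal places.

n = 6, Σs = 149, Σt = 202, Σs² = 4129, Σt² = 7520, Σst = 4678
nΣst − ΣsΣt = 28068 − 30098 = -2030
nΣs² − (Σs)² = 24774 − 22201 = 2573; nΣt² − (Σt)² = 45120 − 40804 = 4316
r = -2030 / √(2573 × 4316) = -2030 / 3332.4267 ≈ -0.609

-0.609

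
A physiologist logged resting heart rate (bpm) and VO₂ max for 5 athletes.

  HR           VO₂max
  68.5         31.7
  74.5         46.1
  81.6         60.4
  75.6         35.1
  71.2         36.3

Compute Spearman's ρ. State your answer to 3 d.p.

0.700

Rank HR: 1, 3, 5, 4, 2
Rank VO₂max: 1, 4, 5, 2, 3
d = rank(HR) − rank(VO₂max): 0, -1, 0, 2, -1; Σd² = 6
ρ = 1 − 6Σd² / [n(n²−1)] = 1 − 6×6 / (5×24) = 1 − 36/120 ≈ 0.700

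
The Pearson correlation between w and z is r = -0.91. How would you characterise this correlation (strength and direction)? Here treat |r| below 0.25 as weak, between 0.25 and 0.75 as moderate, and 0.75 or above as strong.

r = -0.91 < 0 so the relationship is negative.
|r| = 0.91, which falls in the strong range.

strong negative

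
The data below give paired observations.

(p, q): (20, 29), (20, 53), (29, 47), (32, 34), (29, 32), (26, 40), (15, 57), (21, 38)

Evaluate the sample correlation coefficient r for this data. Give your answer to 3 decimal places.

n = 8, Σp = 192, Σq = 330, Σp² = 4848, Σq² = 14332, Σpq = 7712
nΣpq − ΣpΣq = 61696 − 63360 = -1664
nΣp² − (Σp)² = 38784 − 36864 = 1920; nΣq² − (Σq)² = 114656 − 108900 = 5756
r = -1664 / √(1920 × 5756) = -1664 / 3324.3826 ≈ -0.501

-0.501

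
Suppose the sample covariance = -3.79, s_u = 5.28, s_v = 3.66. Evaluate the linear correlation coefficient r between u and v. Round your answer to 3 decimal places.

-0.196

r = Cov(u,v) / (s_u · s_v) = -3.79 / (5.28 × 3.66)
  = -3.79 / 19.3248 ≈ -0.196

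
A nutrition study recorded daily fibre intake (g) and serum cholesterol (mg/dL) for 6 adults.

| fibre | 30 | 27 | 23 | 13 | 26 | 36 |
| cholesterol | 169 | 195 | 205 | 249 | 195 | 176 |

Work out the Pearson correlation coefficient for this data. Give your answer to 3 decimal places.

-0.943

n = 6, Σx = 155, Σy = 1189, Σx² = 4299, Σy² = 239613, Σxy = 29693
nΣxy − ΣxΣy = 178158 − 184295 = -6137
nΣx² − (Σx)² = 25794 − 24025 = 1769; nΣy² − (Σy)² = 1437678 − 1413721 = 23957
r = -6137 / √(1769 × 23957) = -6137 / 6509.9872 ≈ -0.943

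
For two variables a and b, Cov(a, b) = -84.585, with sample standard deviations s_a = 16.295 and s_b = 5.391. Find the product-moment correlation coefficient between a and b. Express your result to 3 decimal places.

r = Cov(a,b) / (s_a · s_b) = -84.585 / (16.295 × 5.391)
  = -84.585 / 87.8463 ≈ -0.963

-0.963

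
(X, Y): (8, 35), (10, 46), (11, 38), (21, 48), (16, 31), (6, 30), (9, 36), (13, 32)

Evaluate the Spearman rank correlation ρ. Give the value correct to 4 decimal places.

0.3810

Rank X: 2, 4, 5, 8, 7, 1, 3, 6
Rank Y: 4, 7, 6, 8, 2, 1, 5, 3
d = rank(X) − rank(Y): -2, -3, -1, 0, 5, 0, -2, 3; Σd² = 52
ρ = 1 − 6Σd² / [n(n²−1)] = 1 − 6×52 / (8×63) = 1 − 312/504 ≈ 0.3810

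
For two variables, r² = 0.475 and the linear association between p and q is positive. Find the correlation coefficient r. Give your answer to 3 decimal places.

|r| = √0.475 = 0.689
The association is positive, so r = 0.689.

0.689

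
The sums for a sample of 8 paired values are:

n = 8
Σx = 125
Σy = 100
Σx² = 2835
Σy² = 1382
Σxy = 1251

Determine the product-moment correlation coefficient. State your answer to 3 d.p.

r = (nΣxy − ΣxΣy) / √[(nΣx² − (Σx)²)(nΣy² − (Σy)²)]
Numerator: 8×1251 − 125×100 = -2492
Denominator: √[(22680 − 15625)(11056 − 10000)] = √[7055 × 1056] = 2729.4835
r = -2492 / 2729.4835 ≈ -0.913

-0.913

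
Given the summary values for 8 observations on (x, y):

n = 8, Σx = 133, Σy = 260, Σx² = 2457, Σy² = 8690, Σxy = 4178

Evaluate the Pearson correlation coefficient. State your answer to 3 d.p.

r = (nΣxy − ΣxΣy) / √[(nΣx² − (Σx)²)(nΣy² − (Σy)²)]
Numerator: 8×4178 − 133×260 = -1156
Denominator: √[(19656 − 17689)(69520 − 67600)] = √[1967 × 1920] = 1943.3579
r = -1156 / 1943.3579 ≈ -0.595

-0.595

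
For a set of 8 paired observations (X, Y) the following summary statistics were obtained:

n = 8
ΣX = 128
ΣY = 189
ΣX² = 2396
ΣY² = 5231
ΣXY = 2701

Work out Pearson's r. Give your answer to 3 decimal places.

r = (nΣXY − ΣXΣY) / √[(nΣX² − (ΣX)²)(nΣY² − (ΣY)²)]
Numerator: 8×2701 − 128×189 = -2584
Denominator: √[(19168 − 16384)(41848 − 35721)] = √[2784 × 6127] = 4130.0809
r = -2584 / 4130.0809 ≈ -0.626

-0.626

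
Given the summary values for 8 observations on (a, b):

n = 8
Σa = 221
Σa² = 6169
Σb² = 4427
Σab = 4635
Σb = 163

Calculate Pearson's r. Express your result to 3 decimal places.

r = (nΣab − ΣaΣb) / √[(nΣa² − (Σa)²)(nΣb² − (Σb)²)]
Numerator: 8×4635 − 221×163 = 1057
Denominator: √[(49352 − 48841)(35416 − 26569)] = √[511 × 8847] = 2126.2213
r = 1057 / 2126.2213 ≈ 0.497

0.497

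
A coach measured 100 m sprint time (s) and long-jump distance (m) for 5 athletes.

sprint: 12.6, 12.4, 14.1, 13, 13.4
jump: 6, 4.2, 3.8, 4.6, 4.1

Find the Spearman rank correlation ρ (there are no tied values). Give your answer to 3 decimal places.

Rank sprint: 2, 1, 5, 3, 4
Rank jump: 5, 3, 1, 4, 2
d = rank(sprint) − rank(jump): -3, -2, 4, -1, 2; Σd² = 34
ρ = 1 − 6Σd² / [n(n²−1)] = 1 − 6×34 / (5×24) = 1 − 204/120 ≈ -0.700

-0.700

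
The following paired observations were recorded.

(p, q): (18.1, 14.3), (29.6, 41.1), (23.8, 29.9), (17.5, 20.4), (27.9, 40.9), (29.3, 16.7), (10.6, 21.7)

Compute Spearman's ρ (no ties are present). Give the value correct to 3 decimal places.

0.429

Rank p: 3, 7, 4, 2, 5, 6, 1
Rank q: 1, 7, 5, 3, 6, 2, 4
d = rank(p) − rank(q): 2, 0, -1, -1, -1, 4, -3; Σd² = 32
ρ = 1 − 6Σd² / [n(n²−1)] = 1 − 6×32 / (7×48) = 1 − 192/336 ≈ 0.429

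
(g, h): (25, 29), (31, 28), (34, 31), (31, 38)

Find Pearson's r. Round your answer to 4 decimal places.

n = 4, Σg = 121, Σh = 126, Σg² = 3703, Σh² = 4030, Σgh = 3825
nΣgh − ΣgΣh = 15300 − 15246 = 54
nΣg² − (Σg)² = 14812 − 14641 = 171; nΣh² − (Σh)² = 16120 − 15876 = 244
r = 54 / √(171 × 244) = 54 / 204.2645 ≈ 0.2644

0.2644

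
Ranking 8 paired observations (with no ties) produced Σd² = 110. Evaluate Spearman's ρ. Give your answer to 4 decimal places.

-0.3095

ρ = 1 − 6Σd² / [n(n²−1)] = 1 − 6×110 / (8×63)
  = 1 − 660/504 = 1 − 1.30952 ≈ -0.3095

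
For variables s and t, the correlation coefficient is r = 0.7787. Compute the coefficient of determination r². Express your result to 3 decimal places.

0.606

r² = (0.7787)² = 0.606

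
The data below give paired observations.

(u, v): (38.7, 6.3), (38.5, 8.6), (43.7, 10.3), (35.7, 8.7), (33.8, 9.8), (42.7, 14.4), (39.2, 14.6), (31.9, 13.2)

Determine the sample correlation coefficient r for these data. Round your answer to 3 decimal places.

0.102

n = 8, Σu = 304.2, Σv = 85.9, Σu² = 11684.1, Σv² = 986.23, Σuv = 3275.13
nΣuv − ΣuΣv = 26201.04 − 26130.78 = 70.26
nΣu² − (Σu)² = 93472.8 − 92537.64 = 935.16; nΣv² − (Σv)² = 7889.84 − 7378.81 = 511.03
r = 70.26 / √(935.16 × 511.03) = 70.26 / 691.2994 ≈ 0.102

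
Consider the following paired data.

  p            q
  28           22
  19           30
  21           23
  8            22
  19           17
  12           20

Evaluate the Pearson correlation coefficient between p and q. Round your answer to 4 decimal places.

n = 6, Σp = 107, Σq = 134, Σp² = 2155, Σq² = 3086, Σpq = 2408
nΣpq − ΣpΣq = 14448 − 14338 = 110
nΣp² − (Σp)² = 12930 − 11449 = 1481; nΣq² − (Σq)² = 18516 − 17956 = 560
r = 110 / √(1481 × 560) = 110 / 910.6920 ≈ 0.1208

0.1208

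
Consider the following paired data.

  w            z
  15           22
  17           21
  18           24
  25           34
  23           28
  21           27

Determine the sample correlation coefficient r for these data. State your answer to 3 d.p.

n = 6, Σw = 119, Σz = 156, Σw² = 2433, Σz² = 4170, Σwz = 3180
nΣwz − ΣwΣz = 19080 − 18564 = 516
nΣw² − (Σw)² = 14598 − 14161 = 437; nΣz² − (Σz)² = 25020 − 24336 = 684
r = 516 / √(437 × 684) = 516 / 546.7248 ≈ 0.944

0.944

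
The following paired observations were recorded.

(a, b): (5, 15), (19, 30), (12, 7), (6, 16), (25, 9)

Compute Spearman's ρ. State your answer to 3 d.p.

Rank a: 1, 4, 3, 2, 5
Rank b: 3, 5, 1, 4, 2
d = rank(a) − rank(b): -2, -1, 2, -2, 3; Σd² = 22
ρ = 1 − 6Σd² / [n(n²−1)] = 1 − 6×22 / (5×24) = 1 − 132/120 ≈ -0.100

-0.100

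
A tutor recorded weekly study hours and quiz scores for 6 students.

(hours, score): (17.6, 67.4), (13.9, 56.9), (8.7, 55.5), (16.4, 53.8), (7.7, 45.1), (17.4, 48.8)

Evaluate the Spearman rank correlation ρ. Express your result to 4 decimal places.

0.4857

Rank hours: 6, 3, 2, 4, 1, 5
Rank score: 6, 5, 4, 3, 1, 2
d = rank(hours) − rank(score): 0, -2, -2, 1, 0, 3; Σd² = 18
ρ = 1 − 6Σd² / [n(n²−1)] = 1 − 6×18 / (6×35) = 1 − 108/210 ≈ 0.4857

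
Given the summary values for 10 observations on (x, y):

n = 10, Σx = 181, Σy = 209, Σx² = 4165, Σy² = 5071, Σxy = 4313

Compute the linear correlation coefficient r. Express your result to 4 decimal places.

0.6706

r = (nΣxy − ΣxΣy) / √[(nΣx² − (Σx)²)(nΣy² − (Σy)²)]
Numerator: 10×4313 − 181×209 = 5301
Denominator: √[(41650 − 32761)(50710 − 43681)] = √[8889 × 7029] = 7904.4785
r = 5301 / 7904.4785 ≈ 0.6706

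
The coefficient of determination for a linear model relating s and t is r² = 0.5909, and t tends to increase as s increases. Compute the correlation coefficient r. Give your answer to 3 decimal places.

|r| = √0.5909 = 0.769
The association is positive, so r = 0.769.

0.769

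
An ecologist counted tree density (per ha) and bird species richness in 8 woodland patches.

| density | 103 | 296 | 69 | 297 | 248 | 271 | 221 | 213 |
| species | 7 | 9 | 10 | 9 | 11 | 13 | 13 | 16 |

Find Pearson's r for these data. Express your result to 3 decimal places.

n = 8, Σx = 1718, Σy = 88, Σx² = 420350, Σy² = 1026, Σxy = 19280
nΣxy − ΣxΣy = 154240 − 151184 = 3056
nΣx² − (Σx)² = 3362800 − 2951524 = 411276; nΣy² − (Σy)² = 8208 − 7744 = 464
r = 3056 / √(411276 × 464) = 3056 / 13814.1979 ≈ 0.221

0.221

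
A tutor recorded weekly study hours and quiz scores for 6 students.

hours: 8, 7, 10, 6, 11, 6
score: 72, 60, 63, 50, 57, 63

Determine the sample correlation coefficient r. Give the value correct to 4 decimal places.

n = 6, Σx = 48, Σy = 365, Σx² = 406, Σy² = 22471, Σxy = 2931
nΣxy − ΣxΣy = 17586 − 17520 = 66
nΣx² − (Σx)² = 2436 − 2304 = 132; nΣy² − (Σy)² = 134826 − 133225 = 1601
r = 66 / √(132 × 1601) = 66 / 459.7086 ≈ 0.1436

0.1436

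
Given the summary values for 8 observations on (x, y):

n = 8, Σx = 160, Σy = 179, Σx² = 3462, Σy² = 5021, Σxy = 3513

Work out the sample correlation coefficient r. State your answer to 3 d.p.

-0.130

r = (nΣxy − ΣxΣy) / √[(nΣx² − (Σx)²)(nΣy² − (Σy)²)]
Numerator: 8×3513 − 160×179 = -536
Denominator: √[(27696 − 25600)(40168 − 32041)] = √[2096 × 8127] = 4127.2499
r = -536 / 4127.2499 ≈ -0.130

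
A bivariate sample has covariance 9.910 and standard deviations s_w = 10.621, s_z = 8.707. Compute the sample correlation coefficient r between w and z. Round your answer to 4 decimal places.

0.1072

r = Cov(w,z) / (s_w · s_z) = 9.910 / (10.621 × 8.707)
  = 9.910 / 92.4770 ≈ 0.1072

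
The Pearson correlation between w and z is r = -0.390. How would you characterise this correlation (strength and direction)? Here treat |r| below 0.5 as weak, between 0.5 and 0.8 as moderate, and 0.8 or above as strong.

weak negative

r = -0.390 < 0 so the relationship is negative.
|r| = 0.390, which falls in the weak range.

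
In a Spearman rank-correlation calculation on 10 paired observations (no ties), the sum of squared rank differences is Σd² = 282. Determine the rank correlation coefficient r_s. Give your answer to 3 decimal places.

ρ = 1 − 6Σd² / [n(n²−1)] = 1 − 6×282 / (10×99)
  = 1 − 1692/990 = 1 − 1.7091 ≈ -0.709

-0.709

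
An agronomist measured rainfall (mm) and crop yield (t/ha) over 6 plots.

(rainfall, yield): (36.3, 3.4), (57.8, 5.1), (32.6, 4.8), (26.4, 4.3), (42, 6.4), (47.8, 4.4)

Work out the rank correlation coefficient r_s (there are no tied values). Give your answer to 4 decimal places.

0.4857

Rank rainfall: 3, 6, 2, 1, 4, 5
Rank yield: 1, 5, 4, 2, 6, 3
d = rank(rainfall) − rank(yield): 2, 1, -2, -1, -2, 2; Σd² = 18
ρ = 1 − 6Σd² / [n(n²−1)] = 1 − 6×18 / (6×35) = 1 − 108/210 ≈ 0.4857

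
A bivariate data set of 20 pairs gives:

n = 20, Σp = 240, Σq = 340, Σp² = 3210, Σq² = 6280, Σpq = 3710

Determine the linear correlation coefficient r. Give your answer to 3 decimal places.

-0.911

r = (nΣpq − ΣpΣq) / √[(nΣp² − (Σp)²)(nΣq² − (Σq)²)]
Numerator: 20×3710 − 240×340 = -7400
Denominator: √[(64200 − 57600)(125600 − 115600)] = √[6600 × 10000] = 8124.0384
r = -7400 / 8124.0384 ≈ -0.911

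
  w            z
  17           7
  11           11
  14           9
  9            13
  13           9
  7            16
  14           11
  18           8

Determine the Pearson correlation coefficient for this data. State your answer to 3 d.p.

n = 8, Σw = 103, Σz = 84, Σw² = 1425, Σz² = 942, Σwz = 1010
nΣwz − ΣwΣz = 8080 − 8652 = -572
nΣw² − (Σw)² = 11400 − 10609 = 791; nΣz² − (Σz)² = 7536 − 7056 = 480
r = -572 / √(791 × 480) = -572 / 616.1818 ≈ -0.928

-0.928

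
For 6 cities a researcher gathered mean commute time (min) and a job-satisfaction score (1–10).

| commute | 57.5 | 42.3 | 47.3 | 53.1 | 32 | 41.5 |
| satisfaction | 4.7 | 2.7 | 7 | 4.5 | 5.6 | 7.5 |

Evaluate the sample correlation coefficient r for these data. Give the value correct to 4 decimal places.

n = 6, Σx = 273.7, Σy = 32, Σx² = 12898.69, Σy² = 186.24, Σxy = 1444.96
nΣxy − ΣxΣy = 8669.76 − 8758.4 = -88.64
nΣx² − (Σx)² = 77392.14 − 74911.69 = 2480.45; nΣy² − (Σy)² = 1117.44 − 1024 = 93.44
r = -88.64 / √(2480.45 × 93.44) = -88.64 / 481.4283 ≈ -0.1841

-0.1841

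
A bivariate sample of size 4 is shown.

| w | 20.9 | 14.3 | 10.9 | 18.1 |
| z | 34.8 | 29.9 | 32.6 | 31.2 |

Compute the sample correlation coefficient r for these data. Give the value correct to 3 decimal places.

0.456

n = 4, Σw = 64.2, Σz = 128.5, Σw² = 1087.72, Σz² = 4141.25, Σwz = 2074.95
nΣwz − ΣwΣz = 8299.8 − 8249.7 = 50.1
nΣw² − (Σw)² = 4350.88 − 4121.64 = 229.24; nΣz² − (Σz)² = 16565 − 16512.25 = 52.75
r = 50.1 / √(229.24 × 52.75) = 50.1 / 109.9655 ≈ 0.456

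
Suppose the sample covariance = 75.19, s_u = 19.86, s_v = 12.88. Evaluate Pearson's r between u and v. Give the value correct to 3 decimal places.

0.294

r = Cov(u,v) / (s_u · s_v) = 75.19 / (19.86 × 12.88)
  = 75.19 / 255.7968 ≈ 0.294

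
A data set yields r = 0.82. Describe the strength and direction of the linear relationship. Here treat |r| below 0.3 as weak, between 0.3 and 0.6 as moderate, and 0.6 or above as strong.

strong positive

r = 0.82 > 0 so the relationship is positive.
|r| = 0.82, which falls in the strong range.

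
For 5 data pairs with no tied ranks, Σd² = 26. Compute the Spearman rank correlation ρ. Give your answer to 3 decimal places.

ρ = 1 − 6Σd² / [n(n²−1)] = 1 − 6×26 / (5×24)
  = 1 − 156/120 = 1 − 1.3000 ≈ -0.300

-0.300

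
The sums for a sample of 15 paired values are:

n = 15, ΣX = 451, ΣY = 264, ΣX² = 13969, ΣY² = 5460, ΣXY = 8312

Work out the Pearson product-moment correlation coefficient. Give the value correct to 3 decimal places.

r = (nΣXY − ΣXΣY) / √[(nΣX² − (ΣX)²)(nΣY² − (ΣY)²)]
Numerator: 15×8312 − 451×264 = 5616
Denominator: √[(209535 − 203401)(81900 − 69696)] = √[6134 × 12204] = 8652.1290
r = 5616 / 8652.1290 ≈ 0.649

0.649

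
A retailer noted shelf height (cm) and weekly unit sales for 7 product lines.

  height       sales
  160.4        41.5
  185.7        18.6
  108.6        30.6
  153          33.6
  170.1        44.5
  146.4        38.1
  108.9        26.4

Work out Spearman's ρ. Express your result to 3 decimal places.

Rank height: 5, 7, 1, 4, 6, 3, 2
Rank sales: 6, 1, 3, 4, 7, 5, 2
d = rank(height) − rank(sales): -1, 6, -2, 0, -1, -2, 0; Σd² = 46
ρ = 1 − 6Σd² / [n(n²−1)] = 1 − 6×46 / (7×48) = 1 − 276/336 ≈ 0.179

0.179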